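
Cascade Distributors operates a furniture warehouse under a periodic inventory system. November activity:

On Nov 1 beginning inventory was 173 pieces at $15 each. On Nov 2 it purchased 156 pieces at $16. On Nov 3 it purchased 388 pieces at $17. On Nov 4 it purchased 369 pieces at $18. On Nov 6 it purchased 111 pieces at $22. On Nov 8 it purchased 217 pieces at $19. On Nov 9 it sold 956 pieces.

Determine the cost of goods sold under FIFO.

COGS = $15,989

Nov 9, 956 sold [FIFO — oldest first]: 173 @ $15 + 156 @ $16 + 388 @ $17 + 239 @ $18 = $15,989
Ending inventory: 130 @ $18 + 111 @ $22 + 217 @ $19 = $8,905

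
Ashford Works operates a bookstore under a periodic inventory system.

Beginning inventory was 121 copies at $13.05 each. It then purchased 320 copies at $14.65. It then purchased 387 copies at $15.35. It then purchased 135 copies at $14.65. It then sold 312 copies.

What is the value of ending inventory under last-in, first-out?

Ending inventory = $9,490.55

Sale 1 (312) [LIFO — newest first]: 135 @ $14.65 + 177 @ $15.35 = $4,694.70
Ending inventory: 121 @ $13.05 + 320 @ $14.65 + 210 @ $15.35 = $9,490.55
Check: goods available $14,185.25 = COGS $4,694.70 + ending $9,490.55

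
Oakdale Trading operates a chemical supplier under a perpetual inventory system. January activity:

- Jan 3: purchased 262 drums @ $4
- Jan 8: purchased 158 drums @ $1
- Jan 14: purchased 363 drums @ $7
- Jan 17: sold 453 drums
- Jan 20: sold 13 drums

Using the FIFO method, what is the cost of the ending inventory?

Jan 17, 453 sold [FIFO — oldest first]: 262 @ $4 + 158 @ $1 + 33 @ $7 = $1,437
Jan 20, 13 sold [FIFO — oldest first]: 13 @ $7 = $91
Total COGS = $1,437 + $91 = $1,528
Ending inventory: 317 @ $7 = $2,219
Check: goods available $3,747 = COGS $1,528 + ending $2,219

Ending inventory = $2,219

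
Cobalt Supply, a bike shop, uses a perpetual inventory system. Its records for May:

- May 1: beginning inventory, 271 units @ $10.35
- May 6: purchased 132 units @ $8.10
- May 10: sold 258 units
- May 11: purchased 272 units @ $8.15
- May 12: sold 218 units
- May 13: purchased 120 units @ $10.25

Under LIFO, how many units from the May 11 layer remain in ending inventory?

54

May 10, 258 sold [LIFO — newest first]: 132 @ $8.10 + 126 @ $10.35 = $2,373.30
May 12, 218 sold [LIFO — newest first]: 218 @ $8.15 = $1,776.70
Total COGS = $2,373.30 + $1,776.70 = $4,150.00
Ending inventory: 145 @ $10.35 + 54 @ $8.15 + 120 @ $10.25 = $3,170.85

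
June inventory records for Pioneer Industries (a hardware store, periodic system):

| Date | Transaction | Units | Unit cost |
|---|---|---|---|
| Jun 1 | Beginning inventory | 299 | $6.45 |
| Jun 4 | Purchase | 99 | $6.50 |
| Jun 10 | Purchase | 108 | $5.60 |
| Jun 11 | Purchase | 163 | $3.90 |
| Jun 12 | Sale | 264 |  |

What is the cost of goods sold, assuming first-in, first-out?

COGS = $1,702.80

Jun 12, 264 sold [FIFO — oldest first]: 264 @ $6.45 = $1,702.80
Ending inventory: 35 @ $6.45 + 99 @ $6.50 + 108 @ $5.60 + 163 @ $3.90 = $2,109.75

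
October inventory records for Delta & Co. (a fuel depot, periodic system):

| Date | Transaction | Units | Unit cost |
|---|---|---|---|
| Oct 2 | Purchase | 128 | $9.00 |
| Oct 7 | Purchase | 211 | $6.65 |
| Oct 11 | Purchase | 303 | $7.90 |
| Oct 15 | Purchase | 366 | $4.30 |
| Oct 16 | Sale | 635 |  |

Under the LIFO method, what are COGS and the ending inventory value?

COGS = $3,698.90; ending inventory = $2,823.75

Oct 16, 635 sold [LIFO — newest first]: 366 @ $4.30 + 269 @ $7.90 = $3,698.90
Ending inventory: 128 @ $9.00 + 211 @ $6.65 + 34 @ $7.90 = $2,823.75
Check: goods available $6,522.65 = COGS $3,698.90 + ending $2,823.75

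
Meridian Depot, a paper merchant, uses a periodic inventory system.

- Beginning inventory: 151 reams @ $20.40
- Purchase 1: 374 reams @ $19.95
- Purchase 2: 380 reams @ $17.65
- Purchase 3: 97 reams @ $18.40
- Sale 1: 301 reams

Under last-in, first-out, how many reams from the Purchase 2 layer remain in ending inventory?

Sale 1 (301) [LIFO — newest first]: 97 @ $18.40 + 204 @ $17.65 = $5,385.40
Ending inventory: 151 @ $20.40 + 374 @ $19.95 + 176 @ $17.65 = $13,648.10
Check: goods available $19,033.50 = COGS $5,385.40 + ending $13,648.10

176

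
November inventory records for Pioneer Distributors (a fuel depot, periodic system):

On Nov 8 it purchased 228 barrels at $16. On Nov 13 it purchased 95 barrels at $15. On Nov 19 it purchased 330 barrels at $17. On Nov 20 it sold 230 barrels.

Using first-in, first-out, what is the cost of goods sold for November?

COGS = $3,678

Nov 20, 230 sold [FIFO — oldest first]: 228 @ $16 + 2 @ $15 = $3,678
Ending inventory: 93 @ $15 + 330 @ $17 = $7,005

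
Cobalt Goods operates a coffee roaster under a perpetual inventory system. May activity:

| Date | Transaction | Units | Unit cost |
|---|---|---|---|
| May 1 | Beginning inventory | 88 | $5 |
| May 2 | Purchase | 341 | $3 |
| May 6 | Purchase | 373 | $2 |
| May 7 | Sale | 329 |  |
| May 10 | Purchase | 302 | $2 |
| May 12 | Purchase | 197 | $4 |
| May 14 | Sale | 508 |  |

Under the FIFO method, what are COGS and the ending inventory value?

COGS = $2,279; ending inventory = $1,322

May 7, 329 sold [FIFO — oldest first]: 88 @ $5 + 241 @ $3 = $1,163
May 14, 508 sold [FIFO — oldest first]: 100 @ $3 + 373 @ $2 + 35 @ $2 = $1,116
Total COGS = $1,163 + $1,116 = $2,279
Ending inventory: 267 @ $2 + 197 @ $4 = $1,322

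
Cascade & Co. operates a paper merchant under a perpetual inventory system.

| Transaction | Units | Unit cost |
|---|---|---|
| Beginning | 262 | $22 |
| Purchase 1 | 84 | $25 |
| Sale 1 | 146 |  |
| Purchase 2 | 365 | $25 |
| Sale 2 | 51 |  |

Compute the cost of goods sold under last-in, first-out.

Sale 1 (146) [LIFO — newest first]: 84 @ $25 + 62 @ $22 = $3,464
Sale 2 (51) [LIFO — newest first]: 51 @ $25 = $1,275
Total COGS = $3,464 + $1,275 = $4,739
Ending inventory: 200 @ $22 + 314 @ $25 = $12,250
Check: goods available $16,989 = COGS $4,739 + ending $12,250

COGS = $4,739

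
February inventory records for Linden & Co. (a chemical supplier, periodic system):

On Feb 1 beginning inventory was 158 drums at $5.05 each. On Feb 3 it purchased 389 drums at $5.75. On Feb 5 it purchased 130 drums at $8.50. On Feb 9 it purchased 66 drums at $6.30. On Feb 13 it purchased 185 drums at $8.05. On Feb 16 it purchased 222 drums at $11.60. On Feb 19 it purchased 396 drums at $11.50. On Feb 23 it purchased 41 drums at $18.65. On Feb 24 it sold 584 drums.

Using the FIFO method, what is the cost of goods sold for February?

Feb 24, 584 sold [FIFO — oldest first]: 158 @ $5.05 + 389 @ $5.75 + 37 @ $8.50 = $3,349.15
Ending inventory: 93 @ $8.50 + 66 @ $6.30 + 185 @ $8.05 + 222 @ $11.60 + 396 @ $11.50 + 41 @ $18.65 = $10,589.40
Check: goods available $13,938.55 = COGS $3,349.15 + ending $10,589.40

COGS = $3,349.15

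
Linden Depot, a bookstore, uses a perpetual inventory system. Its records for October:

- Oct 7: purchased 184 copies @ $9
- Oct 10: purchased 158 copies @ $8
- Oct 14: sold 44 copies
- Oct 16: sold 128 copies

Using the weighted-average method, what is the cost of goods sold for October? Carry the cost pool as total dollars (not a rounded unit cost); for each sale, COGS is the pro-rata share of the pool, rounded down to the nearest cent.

After Oct 7: 184 on hand, pool $1,656.00 (≈ $9.0000 each)
After Oct 10: 342 on hand, pool $2,920.00 (≈ $8.5380 each)
Oct 14, sell 44: 44/342 × $2,920.00 → $375.67
Oct 16, sell 128: 128/298 × $2,544.33 → $1,092.86
Total COGS = $375.67 + $1,092.86 = $1,468.53
Ending inventory (cost pool remaining) = $1,451.47

COGS = $1,468.53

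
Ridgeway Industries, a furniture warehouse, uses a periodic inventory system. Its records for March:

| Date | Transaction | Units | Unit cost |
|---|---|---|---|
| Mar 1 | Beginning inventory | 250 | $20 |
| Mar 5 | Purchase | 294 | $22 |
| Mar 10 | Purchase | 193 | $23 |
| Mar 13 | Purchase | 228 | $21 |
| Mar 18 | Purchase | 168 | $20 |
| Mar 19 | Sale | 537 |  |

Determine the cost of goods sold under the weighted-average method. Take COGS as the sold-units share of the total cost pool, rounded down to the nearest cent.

Mar 19, sell 537: 537/1133 × $24,055.00 → $11,401.17
Ending inventory (cost pool remaining) = $12,653.83

COGS = $11,401.17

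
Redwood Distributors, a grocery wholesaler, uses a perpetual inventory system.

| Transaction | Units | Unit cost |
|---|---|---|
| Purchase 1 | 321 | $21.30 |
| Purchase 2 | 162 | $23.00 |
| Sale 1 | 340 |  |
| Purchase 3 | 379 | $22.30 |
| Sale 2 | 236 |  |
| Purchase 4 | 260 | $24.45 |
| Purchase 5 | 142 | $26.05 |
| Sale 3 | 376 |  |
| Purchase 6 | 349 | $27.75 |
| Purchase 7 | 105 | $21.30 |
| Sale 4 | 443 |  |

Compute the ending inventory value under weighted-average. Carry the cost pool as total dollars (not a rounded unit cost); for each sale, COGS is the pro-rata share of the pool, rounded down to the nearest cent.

Ending inventory = $8,162.95

After Purchase 1: 321 on hand, pool $6,837.30 (≈ $21.3000 each)
After Purchase 2: 483 on hand, pool $10,563.30 (≈ $21.8702 each)
Sale 1, sell 340: 340/483 × $10,563.30 → $7,435.86
After Purchase 3: 522 on hand, pool $11,579.14 (≈ $22.1823 each)
Sale 2, sell 236: 236/522 × $11,579.14 → $5,235.01
After Purchase 4: 546 on hand, pool $12,701.13 (≈ $23.2621 each)
After Purchase 5: 688 on hand, pool $16,400.23 (≈ $23.8375 each)
Sale 3, sell 376: 376/688 × $16,400.23 → $8,962.91
After Purchase 6: 661 on hand, pool $17,122.07 (≈ $25.9033 each)
After Purchase 7: 766 on hand, pool $19,358.57 (≈ $25.2723 each)
Sale 4, sell 443: 443/766 × $19,358.57 → $11,195.62
Total COGS = $7,435.86 + $5,235.01 + $8,962.91 + $11,195.62 = $32,829.40
Ending inventory (cost pool remaining) = $8,162.95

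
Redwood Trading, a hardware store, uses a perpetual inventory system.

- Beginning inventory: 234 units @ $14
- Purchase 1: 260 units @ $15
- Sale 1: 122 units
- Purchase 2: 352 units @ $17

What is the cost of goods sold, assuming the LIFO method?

COGS = $1,830

Sale 1 (122) [LIFO — newest first]: 122 @ $15 = $1,830
Ending inventory: 234 @ $14 + 138 @ $15 + 352 @ $17 = $11,330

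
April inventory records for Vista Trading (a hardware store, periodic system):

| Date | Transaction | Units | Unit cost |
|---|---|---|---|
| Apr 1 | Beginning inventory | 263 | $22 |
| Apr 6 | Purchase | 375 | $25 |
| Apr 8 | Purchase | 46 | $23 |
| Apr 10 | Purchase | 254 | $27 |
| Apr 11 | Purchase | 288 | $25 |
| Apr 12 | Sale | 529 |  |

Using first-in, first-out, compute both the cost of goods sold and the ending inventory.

COGS = $12,436; ending inventory = $17,841

Apr 12, 529 sold [FIFO — oldest first]: 263 @ $22 + 266 @ $25 = $12,436
Ending inventory: 109 @ $25 + 46 @ $23 + 254 @ $27 + 288 @ $25 = $17,841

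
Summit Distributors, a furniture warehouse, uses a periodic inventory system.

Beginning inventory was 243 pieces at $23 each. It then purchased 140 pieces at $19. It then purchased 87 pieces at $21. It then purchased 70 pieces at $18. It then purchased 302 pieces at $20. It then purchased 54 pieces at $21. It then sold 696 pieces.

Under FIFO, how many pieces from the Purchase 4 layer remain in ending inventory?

Sale 1 (696) [FIFO — oldest first]: 243 @ $23 + 140 @ $19 + 87 @ $21 + 70 @ $18 + 156 @ $20 = $14,456
Ending inventory: 146 @ $20 + 54 @ $21 = $4,054

146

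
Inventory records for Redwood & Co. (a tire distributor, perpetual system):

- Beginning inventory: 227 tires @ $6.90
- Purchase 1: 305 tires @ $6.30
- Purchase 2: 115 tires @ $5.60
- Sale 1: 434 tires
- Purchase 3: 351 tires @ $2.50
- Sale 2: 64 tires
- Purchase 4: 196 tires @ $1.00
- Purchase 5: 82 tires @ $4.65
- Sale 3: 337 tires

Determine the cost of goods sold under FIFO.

Sale 1 (434) [FIFO — oldest first]: 227 @ $6.90 + 207 @ $6.30 = $2,870.40
Sale 2 (64) [FIFO — oldest first]: 64 @ $6.30 = $403.20
Sale 3 (337) [FIFO — oldest first]: 34 @ $6.30 + 115 @ $5.60 + 188 @ $2.50 = $1,328.20
Total COGS = $2,870.40 + $403.20 + $1,328.20 = $4,601.80
Ending inventory: 163 @ $2.50 + 196 @ $1.00 + 82 @ $4.65 = $984.80

COGS = $4,601.80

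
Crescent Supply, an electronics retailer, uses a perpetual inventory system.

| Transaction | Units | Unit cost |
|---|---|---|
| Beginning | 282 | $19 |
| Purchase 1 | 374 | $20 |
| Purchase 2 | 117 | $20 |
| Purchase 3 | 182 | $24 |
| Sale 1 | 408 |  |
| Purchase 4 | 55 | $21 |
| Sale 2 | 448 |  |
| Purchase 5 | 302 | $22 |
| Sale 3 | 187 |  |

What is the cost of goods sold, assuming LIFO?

COGS = $21,889

Sale 1 (408) [LIFO — newest first]: 182 @ $24 + 117 @ $20 + 109 @ $20 = $8,888
Sale 2 (448) [LIFO — newest first]: 55 @ $21 + 265 @ $20 + 128 @ $19 = $8,887
Sale 3 (187) [LIFO — newest first]: 187 @ $22 = $4,114
Total COGS = $8,888 + $8,887 + $4,114 = $21,889
Ending inventory: 154 @ $19 + 115 @ $22 = $5,456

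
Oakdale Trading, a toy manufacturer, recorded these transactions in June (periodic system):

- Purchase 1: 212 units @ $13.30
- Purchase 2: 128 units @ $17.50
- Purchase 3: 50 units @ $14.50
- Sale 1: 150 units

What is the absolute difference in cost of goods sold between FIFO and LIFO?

$480.00

FIFO COGS: 150 @ $13.30 = $1,995.00
LIFO COGS: 50 @ $14.50 + 100 @ $17.50 = $2,475.00
Difference = |$1,995.00 − $2,475.00| = $480.00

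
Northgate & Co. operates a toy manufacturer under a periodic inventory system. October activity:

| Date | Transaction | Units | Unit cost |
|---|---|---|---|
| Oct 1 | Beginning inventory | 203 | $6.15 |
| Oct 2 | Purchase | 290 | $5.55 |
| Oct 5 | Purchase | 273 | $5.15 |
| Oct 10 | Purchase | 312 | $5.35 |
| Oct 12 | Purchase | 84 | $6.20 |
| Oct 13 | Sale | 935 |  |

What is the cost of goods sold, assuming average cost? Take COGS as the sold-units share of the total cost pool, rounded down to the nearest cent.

Oct 13, sell 935: 935/1162 × $6,453.90 → $5,193.11
Ending inventory (cost pool remaining) = $1,260.79

COGS = $5,193.11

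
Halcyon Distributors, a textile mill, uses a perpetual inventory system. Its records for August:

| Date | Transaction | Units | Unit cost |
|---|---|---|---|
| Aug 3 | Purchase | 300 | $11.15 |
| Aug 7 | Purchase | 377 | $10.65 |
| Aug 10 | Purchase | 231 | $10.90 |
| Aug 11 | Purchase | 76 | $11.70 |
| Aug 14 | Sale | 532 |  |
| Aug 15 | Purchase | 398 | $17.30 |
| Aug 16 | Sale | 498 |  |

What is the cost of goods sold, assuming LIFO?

Aug 14, 532 sold [LIFO — newest first]: 76 @ $11.70 + 231 @ $10.90 + 225 @ $10.65 = $5,803.35
Aug 16, 498 sold [LIFO — newest first]: 398 @ $17.30 + 100 @ $10.65 = $7,950.40
Total COGS = $5,803.35 + $7,950.40 = $13,753.75
Ending inventory: 300 @ $11.15 + 52 @ $10.65 = $3,898.80

COGS = $13,753.75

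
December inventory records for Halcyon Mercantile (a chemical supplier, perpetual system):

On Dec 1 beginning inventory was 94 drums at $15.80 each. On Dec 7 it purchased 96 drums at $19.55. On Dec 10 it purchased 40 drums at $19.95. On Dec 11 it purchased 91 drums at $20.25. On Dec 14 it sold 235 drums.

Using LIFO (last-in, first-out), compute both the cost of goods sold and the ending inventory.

COGS = $4,643.95; ending inventory = $1,358.80

Dec 14, 235 sold [LIFO — newest first]: 91 @ $20.25 + 40 @ $19.95 + 96 @ $19.55 + 8 @ $15.80 = $4,643.95
Ending inventory: 86 @ $15.80 = $1,358.80
Check: goods available $6,002.75 = COGS $4,643.95 + ending $1,358.80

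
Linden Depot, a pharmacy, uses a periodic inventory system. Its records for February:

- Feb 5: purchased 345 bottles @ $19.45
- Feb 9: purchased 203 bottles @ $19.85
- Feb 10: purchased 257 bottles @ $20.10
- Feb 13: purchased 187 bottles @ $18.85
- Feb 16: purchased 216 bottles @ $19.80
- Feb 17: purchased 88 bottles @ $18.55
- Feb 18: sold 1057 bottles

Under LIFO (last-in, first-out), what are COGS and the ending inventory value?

COGS = $20,691.10; ending inventory = $4,648.55

Feb 18, 1057 sold [LIFO — newest first]: 88 @ $18.55 + 216 @ $19.80 + 187 @ $18.85 + 257 @ $20.10 + 203 @ $19.85 + 106 @ $19.45 = $20,691.10
Ending inventory: 239 @ $19.45 = $4,648.55
Check: goods available $25,339.65 = COGS $20,691.10 + ending $4,648.55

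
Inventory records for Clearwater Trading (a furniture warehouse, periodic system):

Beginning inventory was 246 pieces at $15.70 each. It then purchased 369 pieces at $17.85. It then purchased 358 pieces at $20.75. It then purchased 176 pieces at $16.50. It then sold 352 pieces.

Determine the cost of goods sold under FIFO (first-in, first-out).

Sale 1 (352) [FIFO — oldest first]: 246 @ $15.70 + 106 @ $17.85 = $5,754.30
Ending inventory: 263 @ $17.85 + 358 @ $20.75 + 176 @ $16.50 = $15,027.05

COGS = $5,754.30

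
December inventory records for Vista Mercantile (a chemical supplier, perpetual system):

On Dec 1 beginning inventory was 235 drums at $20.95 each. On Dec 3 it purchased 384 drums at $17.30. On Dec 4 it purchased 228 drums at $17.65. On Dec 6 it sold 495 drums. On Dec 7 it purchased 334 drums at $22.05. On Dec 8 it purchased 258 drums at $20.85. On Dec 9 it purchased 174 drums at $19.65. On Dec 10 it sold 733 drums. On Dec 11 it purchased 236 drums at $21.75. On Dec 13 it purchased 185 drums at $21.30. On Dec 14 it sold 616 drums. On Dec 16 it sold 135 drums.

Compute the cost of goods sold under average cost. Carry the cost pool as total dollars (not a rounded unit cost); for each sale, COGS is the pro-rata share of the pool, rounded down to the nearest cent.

After Dec 1: 235 on hand, pool $4,923.25 (≈ $20.9500 each)
After Dec 3: 619 on hand, pool $11,566.45 (≈ $18.6857 each)
After Dec 4: 847 on hand, pool $15,590.65 (≈ $18.4069 each)
Dec 6, sell 495: 495/847 × $15,590.65 → $9,111.41
After Dec 7: 686 on hand, pool $13,843.94 (≈ $20.1807 each)
After Dec 8: 944 on hand, pool $19,223.24 (≈ $20.3636 each)
After Dec 9: 1118 on hand, pool $22,642.34 (≈ $20.2525 each)
Dec 10, sell 733: 733/1118 × $22,642.34 → $14,845.11
After Dec 11: 621 on hand, pool $12,930.23 (≈ $20.8216 each)
After Dec 13: 806 on hand, pool $16,870.73 (≈ $20.9314 each)
Dec 14, sell 616: 616/806 × $16,870.73 → $12,893.75
Dec 16, sell 135: 135/190 × $3,976.98 → $2,825.74
Total COGS = $9,111.41 + $14,845.11 + $12,893.75 + $2,825.74 = $39,676.01
Ending inventory (cost pool remaining) = $1,151.24
Check: goods available $40,827.25 = COGS $39,676.01 + ending $1,151.24

COGS = $39,676.01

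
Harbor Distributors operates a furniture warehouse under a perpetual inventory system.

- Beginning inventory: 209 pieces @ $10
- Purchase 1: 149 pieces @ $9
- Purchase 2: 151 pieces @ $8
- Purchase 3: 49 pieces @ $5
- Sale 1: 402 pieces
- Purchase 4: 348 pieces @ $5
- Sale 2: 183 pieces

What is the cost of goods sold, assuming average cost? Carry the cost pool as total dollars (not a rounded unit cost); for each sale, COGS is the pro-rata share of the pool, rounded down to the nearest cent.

COGS = $4,646.14

After Beginning: 209 on hand, pool $2,090.00 (≈ $10.0000 each)
After Purchase 1: 358 on hand, pool $3,431.00 (≈ $9.5838 each)
After Purchase 2: 509 on hand, pool $4,639.00 (≈ $9.1139 each)
After Purchase 3: 558 on hand, pool $4,884.00 (≈ $8.7527 each)
Sale 1, sell 402: 402/558 × $4,884.00 → $3,518.58
After Purchase 4: 504 on hand, pool $3,105.42 (≈ $6.1615 each)
Sale 2, sell 183: 183/504 × $3,105.42 → $1,127.56
Total COGS = $3,518.58 + $1,127.56 = $4,646.14
Ending inventory (cost pool remaining) = $1,977.86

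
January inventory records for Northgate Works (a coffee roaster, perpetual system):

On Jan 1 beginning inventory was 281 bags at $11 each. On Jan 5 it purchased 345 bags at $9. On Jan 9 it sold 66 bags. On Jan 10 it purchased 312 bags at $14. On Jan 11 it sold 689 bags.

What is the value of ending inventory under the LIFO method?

Ending inventory = $2,013

Jan 9, 66 sold [LIFO — newest first]: 66 @ $9 = $594
Jan 11, 689 sold [LIFO — newest first]: 312 @ $14 + 279 @ $9 + 98 @ $11 = $7,957
Total COGS = $594 + $7,957 = $8,551
Ending inventory: 183 @ $11 = $2,013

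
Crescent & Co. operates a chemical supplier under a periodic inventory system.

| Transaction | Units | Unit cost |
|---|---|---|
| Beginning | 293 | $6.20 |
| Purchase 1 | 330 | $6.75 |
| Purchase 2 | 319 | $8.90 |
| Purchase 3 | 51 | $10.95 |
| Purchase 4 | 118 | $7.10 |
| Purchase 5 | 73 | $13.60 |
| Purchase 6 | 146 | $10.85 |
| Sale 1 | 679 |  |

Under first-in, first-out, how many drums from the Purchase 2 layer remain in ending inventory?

Sale 1 (679) [FIFO — oldest first]: 293 @ $6.20 + 330 @ $6.75 + 56 @ $8.90 = $4,542.50
Ending inventory: 263 @ $8.90 + 51 @ $10.95 + 118 @ $7.10 + 73 @ $13.60 + 146 @ $10.85 = $6,313.85

263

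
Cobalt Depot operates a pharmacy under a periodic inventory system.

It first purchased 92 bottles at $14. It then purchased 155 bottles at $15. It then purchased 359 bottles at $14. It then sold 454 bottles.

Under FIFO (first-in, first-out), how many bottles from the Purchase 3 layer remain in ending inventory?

152

Sale 1 (454) [FIFO — oldest first]: 92 @ $14 + 155 @ $15 + 207 @ $14 = $6,511
Ending inventory: 152 @ $14 = $2,128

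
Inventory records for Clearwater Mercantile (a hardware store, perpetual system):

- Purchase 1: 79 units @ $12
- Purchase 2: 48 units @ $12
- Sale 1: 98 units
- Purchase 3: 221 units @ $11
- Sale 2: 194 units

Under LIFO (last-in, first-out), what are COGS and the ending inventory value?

COGS = $3,310; ending inventory = $645

Sale 1 (98) [LIFO — newest first]: 48 @ $12 + 50 @ $12 = $1,176
Sale 2 (194) [LIFO — newest first]: 194 @ $11 = $2,134
Total COGS = $1,176 + $2,134 = $3,310
Ending inventory: 29 @ $12 + 27 @ $11 = $645
Check: goods available $3,955 = COGS $3,310 + ending $645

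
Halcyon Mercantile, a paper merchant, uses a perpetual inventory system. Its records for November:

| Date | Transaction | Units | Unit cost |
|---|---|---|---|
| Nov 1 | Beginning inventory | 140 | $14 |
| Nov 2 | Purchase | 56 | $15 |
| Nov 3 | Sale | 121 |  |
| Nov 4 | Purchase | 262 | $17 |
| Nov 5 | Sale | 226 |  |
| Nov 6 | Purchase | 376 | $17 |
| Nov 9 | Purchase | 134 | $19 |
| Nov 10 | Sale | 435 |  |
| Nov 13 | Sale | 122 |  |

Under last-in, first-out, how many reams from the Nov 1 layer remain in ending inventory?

64

Nov 3, 121 sold [LIFO — newest first]: 56 @ $15 + 65 @ $14 = $1,750
Nov 5, 226 sold [LIFO — newest first]: 226 @ $17 = $3,842
Nov 10, 435 sold [LIFO — newest first]: 134 @ $19 + 301 @ $17 = $7,663
Nov 13, 122 sold [LIFO — newest first]: 75 @ $17 + 36 @ $17 + 11 @ $14 = $2,041
Total COGS = $1,750 + $3,842 + $7,663 + $2,041 = $15,296
Ending inventory: 64 @ $14 = $896
Check: goods available $16,192 = COGS $15,296 + ending $896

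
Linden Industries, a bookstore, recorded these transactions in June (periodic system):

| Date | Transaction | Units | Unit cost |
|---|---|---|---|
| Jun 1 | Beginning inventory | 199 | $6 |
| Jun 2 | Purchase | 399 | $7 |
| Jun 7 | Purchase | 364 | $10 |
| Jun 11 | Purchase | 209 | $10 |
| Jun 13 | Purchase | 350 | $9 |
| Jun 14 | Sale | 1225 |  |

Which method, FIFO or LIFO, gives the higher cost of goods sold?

FIFO COGS: 199 @ $6 + 399 @ $7 + 364 @ $10 + 209 @ $10 + 54 @ $9 = $10,203
LIFO COGS: 350 @ $9 + 209 @ $10 + 364 @ $10 + 302 @ $7 = $10,994

LIFO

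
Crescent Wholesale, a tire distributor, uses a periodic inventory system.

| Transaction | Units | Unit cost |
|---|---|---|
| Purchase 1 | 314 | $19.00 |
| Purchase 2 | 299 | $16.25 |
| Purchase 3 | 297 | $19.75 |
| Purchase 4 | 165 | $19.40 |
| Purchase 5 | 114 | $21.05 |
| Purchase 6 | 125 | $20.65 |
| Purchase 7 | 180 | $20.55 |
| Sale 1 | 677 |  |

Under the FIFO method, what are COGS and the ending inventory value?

Sale 1 (677) [FIFO — oldest first]: 314 @ $19.00 + 299 @ $16.25 + 64 @ $19.75 = $12,088.75
Ending inventory: 233 @ $19.75 + 165 @ $19.40 + 114 @ $21.05 + 125 @ $20.65 + 180 @ $20.55 = $16,482.70

COGS = $12,088.75; ending inventory = $16,482.70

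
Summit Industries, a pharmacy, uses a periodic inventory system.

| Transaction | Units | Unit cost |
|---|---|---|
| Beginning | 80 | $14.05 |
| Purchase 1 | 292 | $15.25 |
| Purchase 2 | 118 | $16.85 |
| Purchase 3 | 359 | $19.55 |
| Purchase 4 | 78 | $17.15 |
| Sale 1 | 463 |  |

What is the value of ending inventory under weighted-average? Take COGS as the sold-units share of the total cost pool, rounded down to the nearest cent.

Ending inventory = $7,969.32

Sale 1, sell 463: 463/927 × $15,921.45 → $7,952.13
Ending inventory (cost pool remaining) = $7,969.32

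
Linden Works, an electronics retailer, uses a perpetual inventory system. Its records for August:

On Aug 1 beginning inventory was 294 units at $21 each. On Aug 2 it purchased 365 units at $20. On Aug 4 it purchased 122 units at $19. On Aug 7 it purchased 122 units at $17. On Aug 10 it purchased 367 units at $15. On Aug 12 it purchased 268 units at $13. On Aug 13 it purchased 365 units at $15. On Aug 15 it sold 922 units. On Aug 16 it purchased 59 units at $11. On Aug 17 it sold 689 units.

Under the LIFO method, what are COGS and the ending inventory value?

COGS = $25,665; ending inventory = $7,314

Aug 15, 922 sold [LIFO — newest first]: 365 @ $15 + 268 @ $13 + 289 @ $15 = $13,294
Aug 17, 689 sold [LIFO — newest first]: 59 @ $11 + 78 @ $15 + 122 @ $17 + 122 @ $19 + 308 @ $20 = $12,371
Total COGS = $13,294 + $12,371 = $25,665
Ending inventory: 294 @ $21 + 57 @ $20 = $7,314
Check: goods available $32,979 = COGS $25,665 + ending $7,314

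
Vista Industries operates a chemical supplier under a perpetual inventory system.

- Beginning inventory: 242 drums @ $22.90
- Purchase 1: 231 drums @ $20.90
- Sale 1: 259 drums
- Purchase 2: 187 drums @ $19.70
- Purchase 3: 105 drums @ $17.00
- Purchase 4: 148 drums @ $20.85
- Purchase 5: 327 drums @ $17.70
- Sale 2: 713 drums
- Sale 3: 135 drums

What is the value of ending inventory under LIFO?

Sale 1 (259) [LIFO — newest first]: 231 @ $20.90 + 28 @ $22.90 = $5,469.10
Sale 2 (713) [LIFO — newest first]: 327 @ $17.70 + 148 @ $20.85 + 105 @ $17.00 + 133 @ $19.70 = $13,278.80
Sale 3 (135) [LIFO — newest first]: 54 @ $19.70 + 81 @ $22.90 = $2,918.70
Total COGS = $5,469.10 + $13,278.80 + $2,918.70 = $21,666.60
Ending inventory: 133 @ $22.90 = $3,045.70

Ending inventory = $3,045.70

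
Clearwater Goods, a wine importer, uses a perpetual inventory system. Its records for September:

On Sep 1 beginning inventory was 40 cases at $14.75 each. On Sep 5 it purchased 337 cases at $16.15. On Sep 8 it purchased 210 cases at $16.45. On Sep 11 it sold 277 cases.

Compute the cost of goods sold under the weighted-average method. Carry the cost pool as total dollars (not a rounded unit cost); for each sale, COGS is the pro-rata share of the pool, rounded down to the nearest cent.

COGS = $4,476.85

After Sep 1: 40 on hand, pool $590.00 (≈ $14.7500 each)
After Sep 5: 377 on hand, pool $6,032.55 (≈ $16.0015 each)
After Sep 8: 587 on hand, pool $9,487.05 (≈ $16.1619 each)
Sep 11, sell 277: 277/587 × $9,487.05 → $4,476.85
Ending inventory (cost pool remaining) = $5,010.20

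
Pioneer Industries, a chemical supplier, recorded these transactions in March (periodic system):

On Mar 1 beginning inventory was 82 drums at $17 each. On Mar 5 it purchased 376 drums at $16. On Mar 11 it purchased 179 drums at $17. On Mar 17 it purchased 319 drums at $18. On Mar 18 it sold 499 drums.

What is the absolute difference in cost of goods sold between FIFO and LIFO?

$694

FIFO COGS: 82 @ $17 + 376 @ $16 + 41 @ $17 = $8,107
LIFO COGS: 319 @ $18 + 179 @ $17 + 1 @ $16 = $8,801
Difference = |$8,107 − $8,801| = $694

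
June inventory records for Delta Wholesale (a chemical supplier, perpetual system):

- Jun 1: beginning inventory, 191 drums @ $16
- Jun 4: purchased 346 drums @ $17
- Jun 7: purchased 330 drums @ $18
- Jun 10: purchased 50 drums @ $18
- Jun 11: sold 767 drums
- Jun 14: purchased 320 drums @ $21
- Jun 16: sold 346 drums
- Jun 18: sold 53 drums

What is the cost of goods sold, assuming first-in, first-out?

COGS = $21,007

Jun 11, 767 sold [FIFO — oldest first]: 191 @ $16 + 346 @ $17 + 230 @ $18 = $13,078
Jun 16, 346 sold [FIFO — oldest first]: 100 @ $18 + 50 @ $18 + 196 @ $21 = $6,816
Jun 18, 53 sold [FIFO — oldest first]: 53 @ $21 = $1,113
Total COGS = $13,078 + $6,816 + $1,113 = $21,007
Ending inventory: 71 @ $21 = $1,491
Check: goods available $22,498 = COGS $21,007 + ending $1,491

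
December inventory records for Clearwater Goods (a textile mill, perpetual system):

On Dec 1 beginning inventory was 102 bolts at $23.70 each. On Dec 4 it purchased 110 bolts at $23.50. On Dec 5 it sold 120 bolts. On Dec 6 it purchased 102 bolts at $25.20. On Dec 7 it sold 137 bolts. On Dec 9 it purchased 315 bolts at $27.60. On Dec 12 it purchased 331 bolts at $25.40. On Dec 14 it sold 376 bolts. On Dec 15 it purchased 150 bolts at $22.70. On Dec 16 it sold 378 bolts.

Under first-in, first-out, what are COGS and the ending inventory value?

COGS = $25,831.90; ending inventory = $2,247.30

Dec 5, 120 sold [FIFO — oldest first]: 102 @ $23.70 + 18 @ $23.50 = $2,840.40
Dec 7, 137 sold [FIFO — oldest first]: 92 @ $23.50 + 45 @ $25.20 = $3,296.00
Dec 14, 376 sold [FIFO — oldest first]: 57 @ $25.20 + 315 @ $27.60 + 4 @ $25.40 = $10,232.00
Dec 16, 378 sold [FIFO — oldest first]: 327 @ $25.40 + 51 @ $22.70 = $9,463.50
Total COGS = $2,840.40 + $3,296.00 + $10,232.00 + $9,463.50 = $25,831.90
Ending inventory: 99 @ $22.70 = $2,247.30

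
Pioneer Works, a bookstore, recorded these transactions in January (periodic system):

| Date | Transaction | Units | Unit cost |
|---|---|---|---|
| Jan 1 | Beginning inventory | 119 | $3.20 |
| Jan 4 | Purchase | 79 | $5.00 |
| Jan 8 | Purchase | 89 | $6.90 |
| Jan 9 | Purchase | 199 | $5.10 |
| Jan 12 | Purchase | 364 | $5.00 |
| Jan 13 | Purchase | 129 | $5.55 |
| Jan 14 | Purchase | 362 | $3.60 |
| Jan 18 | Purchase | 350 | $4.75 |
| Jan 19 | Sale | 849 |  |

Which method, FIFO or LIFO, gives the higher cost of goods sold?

FIFO

FIFO COGS: 119 @ $3.20 + 79 @ $5.00 + 89 @ $6.90 + 199 @ $5.10 + 363 @ $5.00 = $4,219.80
LIFO COGS: 350 @ $4.75 + 362 @ $3.60 + 129 @ $5.55 + 8 @ $5.00 = $3,721.65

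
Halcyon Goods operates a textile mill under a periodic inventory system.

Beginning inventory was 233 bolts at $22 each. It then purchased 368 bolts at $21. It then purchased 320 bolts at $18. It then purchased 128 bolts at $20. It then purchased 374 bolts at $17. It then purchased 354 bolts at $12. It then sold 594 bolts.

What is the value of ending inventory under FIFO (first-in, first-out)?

Sale 1 (594) [FIFO — oldest first]: 233 @ $22 + 361 @ $21 = $12,707
Ending inventory: 7 @ $21 + 320 @ $18 + 128 @ $20 + 374 @ $17 + 354 @ $12 = $19,073
Check: goods available $31,780 = COGS $12,707 + ending $19,073

Ending inventory = $19,073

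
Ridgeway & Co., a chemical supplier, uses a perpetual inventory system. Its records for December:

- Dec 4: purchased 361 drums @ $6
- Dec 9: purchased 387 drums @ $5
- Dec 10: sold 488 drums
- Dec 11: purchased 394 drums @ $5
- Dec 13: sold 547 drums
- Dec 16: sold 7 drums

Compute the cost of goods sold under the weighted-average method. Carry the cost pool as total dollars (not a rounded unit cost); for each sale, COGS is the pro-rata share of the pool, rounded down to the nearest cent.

After Dec 4: 361 on hand, pool $2,166.00 (≈ $6.0000 each)
After Dec 9: 748 on hand, pool $4,101.00 (≈ $5.4826 each)
Dec 10, sell 488: 488/748 × $4,101.00 → $2,675.51
After Dec 11: 654 on hand, pool $3,395.49 (≈ $5.1919 each)
Dec 13, sell 547: 547/654 × $3,395.49 → $2,839.95
Dec 16, sell 7: 7/107 × $555.54 → $36.34
Total COGS = $2,675.51 + $2,839.95 + $36.34 = $5,551.80
Ending inventory (cost pool remaining) = $519.20

COGS = $5,551.80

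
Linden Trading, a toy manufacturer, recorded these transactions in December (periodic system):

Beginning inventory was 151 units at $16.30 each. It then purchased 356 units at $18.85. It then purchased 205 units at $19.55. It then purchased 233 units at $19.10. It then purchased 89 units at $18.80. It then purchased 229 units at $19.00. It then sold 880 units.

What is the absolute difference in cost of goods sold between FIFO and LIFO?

$431.20

FIFO COGS: 151 @ $16.30 + 356 @ $18.85 + 205 @ $19.55 + 168 @ $19.10 = $16,388.45
LIFO COGS: 229 @ $19.00 + 89 @ $18.80 + 233 @ $19.10 + 205 @ $19.55 + 124 @ $18.85 = $16,819.65
Difference = |$16,388.45 − $16,819.65| = $431.20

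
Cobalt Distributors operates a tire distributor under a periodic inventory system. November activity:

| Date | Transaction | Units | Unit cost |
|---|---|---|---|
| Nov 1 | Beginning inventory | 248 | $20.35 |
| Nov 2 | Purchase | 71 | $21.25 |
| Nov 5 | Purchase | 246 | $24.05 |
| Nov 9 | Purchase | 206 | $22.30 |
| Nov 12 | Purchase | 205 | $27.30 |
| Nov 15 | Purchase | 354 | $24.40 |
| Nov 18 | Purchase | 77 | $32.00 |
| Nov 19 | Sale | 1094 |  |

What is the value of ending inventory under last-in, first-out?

Ending inventory = $6,428.05

Nov 19, 1094 sold [LIFO — newest first]: 77 @ $32.00 + 354 @ $24.40 + 205 @ $27.30 + 206 @ $22.30 + 246 @ $24.05 + 6 @ $21.25 = $27,335.70
Ending inventory: 248 @ $20.35 + 65 @ $21.25 = $6,428.05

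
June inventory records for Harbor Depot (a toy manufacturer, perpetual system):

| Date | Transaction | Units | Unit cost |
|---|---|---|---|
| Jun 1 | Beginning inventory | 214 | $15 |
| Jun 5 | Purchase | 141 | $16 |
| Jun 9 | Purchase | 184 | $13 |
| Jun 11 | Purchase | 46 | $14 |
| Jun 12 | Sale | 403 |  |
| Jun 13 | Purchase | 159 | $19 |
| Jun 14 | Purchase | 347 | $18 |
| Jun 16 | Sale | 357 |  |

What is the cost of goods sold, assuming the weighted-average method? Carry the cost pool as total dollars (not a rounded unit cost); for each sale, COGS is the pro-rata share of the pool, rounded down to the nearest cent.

COGS = $12,038.04

After Jun 1: 214 on hand, pool $3,210.00 (≈ $15.0000 each)
After Jun 5: 355 on hand, pool $5,466.00 (≈ $15.3972 each)
After Jun 9: 539 on hand, pool $7,858.00 (≈ $14.5788 each)
After Jun 11: 585 on hand, pool $8,502.00 (≈ $14.5333 each)
Jun 12, sell 403: 403/585 × $8,502.00 → $5,856.93
After Jun 13: 341 on hand, pool $5,666.07 (≈ $16.6160 each)
After Jun 14: 688 on hand, pool $11,912.07 (≈ $17.3141 each)
Jun 16, sell 357: 357/688 × $11,912.07 → $6,181.11
Total COGS = $5,856.93 + $6,181.11 = $12,038.04
Ending inventory (cost pool remaining) = $5,730.96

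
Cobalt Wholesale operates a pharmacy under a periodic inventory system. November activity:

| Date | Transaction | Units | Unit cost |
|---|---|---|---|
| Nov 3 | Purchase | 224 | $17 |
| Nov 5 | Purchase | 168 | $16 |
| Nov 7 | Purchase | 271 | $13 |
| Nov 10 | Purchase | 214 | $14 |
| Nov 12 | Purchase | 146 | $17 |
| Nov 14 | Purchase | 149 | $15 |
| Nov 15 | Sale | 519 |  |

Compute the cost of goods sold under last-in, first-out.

Nov 15, 519 sold [LIFO — newest first]: 149 @ $15 + 146 @ $17 + 214 @ $14 + 10 @ $13 = $7,843
Ending inventory: 224 @ $17 + 168 @ $16 + 261 @ $13 = $9,889

COGS = $7,843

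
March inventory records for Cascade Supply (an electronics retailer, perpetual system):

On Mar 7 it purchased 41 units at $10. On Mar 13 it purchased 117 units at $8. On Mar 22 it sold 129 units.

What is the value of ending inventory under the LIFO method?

Mar 22, 129 sold [LIFO — newest first]: 117 @ $8 + 12 @ $10 = $1,056
Ending inventory: 29 @ $10 = $290

Ending inventory = $290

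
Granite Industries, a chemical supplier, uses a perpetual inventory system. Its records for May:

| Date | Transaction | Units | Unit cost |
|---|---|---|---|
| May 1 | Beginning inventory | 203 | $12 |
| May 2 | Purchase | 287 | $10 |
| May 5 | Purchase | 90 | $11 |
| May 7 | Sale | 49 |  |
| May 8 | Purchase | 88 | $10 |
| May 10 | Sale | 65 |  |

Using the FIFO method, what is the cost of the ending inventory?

May 7, 49 sold [FIFO — oldest first]: 49 @ $12 = $588
May 10, 65 sold [FIFO — oldest first]: 65 @ $12 = $780
Total COGS = $588 + $780 = $1,368
Ending inventory: 89 @ $12 + 287 @ $10 + 90 @ $11 + 88 @ $10 = $5,808

Ending inventory = $5,808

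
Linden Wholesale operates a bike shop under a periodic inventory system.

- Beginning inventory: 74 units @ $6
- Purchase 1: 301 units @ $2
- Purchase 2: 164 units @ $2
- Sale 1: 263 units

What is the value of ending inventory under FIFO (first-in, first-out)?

Sale 1 (263) [FIFO — oldest first]: 74 @ $6 + 189 @ $2 = $822
Ending inventory: 112 @ $2 + 164 @ $2 = $552
Check: goods available $1,374 = COGS $822 + ending $552

Ending inventory = $552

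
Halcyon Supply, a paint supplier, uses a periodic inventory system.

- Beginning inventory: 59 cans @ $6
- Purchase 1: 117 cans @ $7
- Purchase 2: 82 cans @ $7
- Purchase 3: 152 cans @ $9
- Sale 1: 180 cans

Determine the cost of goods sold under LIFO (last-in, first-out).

Sale 1 (180) [LIFO — newest first]: 152 @ $9 + 28 @ $7 = $1,564
Ending inventory: 59 @ $6 + 117 @ $7 + 54 @ $7 = $1,551

COGS = $1,564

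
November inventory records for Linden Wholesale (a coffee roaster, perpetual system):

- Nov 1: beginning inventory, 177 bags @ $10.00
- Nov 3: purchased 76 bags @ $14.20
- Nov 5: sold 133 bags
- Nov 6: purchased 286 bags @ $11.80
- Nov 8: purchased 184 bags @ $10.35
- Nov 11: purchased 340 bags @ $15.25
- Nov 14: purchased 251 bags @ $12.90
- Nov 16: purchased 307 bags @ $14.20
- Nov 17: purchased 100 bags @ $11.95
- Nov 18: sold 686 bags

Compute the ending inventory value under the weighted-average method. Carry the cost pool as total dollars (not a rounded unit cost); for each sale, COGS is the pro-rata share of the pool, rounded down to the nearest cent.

Ending inventory = $11,705.50

After Nov 1: 177 on hand, pool $1,770.00 (≈ $10.0000 each)
After Nov 3: 253 on hand, pool $2,849.20 (≈ $11.2617 each)
Nov 5, sell 133: 133/253 × $2,849.20 → $1,497.80
After Nov 6: 406 on hand, pool $4,726.20 (≈ $11.6409 each)
After Nov 8: 590 on hand, pool $6,630.60 (≈ $11.2383 each)
After Nov 11: 930 on hand, pool $11,815.60 (≈ $12.7049 each)
After Nov 14: 1181 on hand, pool $15,053.50 (≈ $12.7464 each)
After Nov 16: 1488 on hand, pool $19,412.90 (≈ $13.0463 each)
After Nov 17: 1588 on hand, pool $20,607.90 (≈ $12.9773 each)
Nov 18, sell 686: 686/1588 × $20,607.90 → $8,902.40
Total COGS = $1,497.80 + $8,902.40 = $10,400.20
Ending inventory (cost pool remaining) = $11,705.50
Check: goods available $22,105.70 = COGS $10,400.20 + ending $11,705.50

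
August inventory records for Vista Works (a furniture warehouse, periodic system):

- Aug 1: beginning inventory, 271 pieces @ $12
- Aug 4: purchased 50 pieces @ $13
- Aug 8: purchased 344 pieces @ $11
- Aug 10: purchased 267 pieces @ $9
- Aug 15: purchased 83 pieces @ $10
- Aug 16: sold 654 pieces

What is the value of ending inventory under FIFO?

Ending inventory = $3,354

Aug 16, 654 sold [FIFO — oldest first]: 271 @ $12 + 50 @ $13 + 333 @ $11 = $7,565
Ending inventory: 11 @ $11 + 267 @ $9 + 83 @ $10 = $3,354
Check: goods available $10,919 = COGS $7,565 + ending $3,354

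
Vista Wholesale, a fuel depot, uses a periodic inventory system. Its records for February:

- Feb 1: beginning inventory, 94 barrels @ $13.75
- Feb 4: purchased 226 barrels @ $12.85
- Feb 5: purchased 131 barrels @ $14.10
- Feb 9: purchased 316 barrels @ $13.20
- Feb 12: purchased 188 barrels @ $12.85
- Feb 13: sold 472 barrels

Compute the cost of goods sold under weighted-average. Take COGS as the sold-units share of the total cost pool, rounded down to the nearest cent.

COGS = $6,242.60

Feb 13, sell 472: 472/955 × $12,630.70 → $6,242.60
Ending inventory (cost pool remaining) = $6,388.10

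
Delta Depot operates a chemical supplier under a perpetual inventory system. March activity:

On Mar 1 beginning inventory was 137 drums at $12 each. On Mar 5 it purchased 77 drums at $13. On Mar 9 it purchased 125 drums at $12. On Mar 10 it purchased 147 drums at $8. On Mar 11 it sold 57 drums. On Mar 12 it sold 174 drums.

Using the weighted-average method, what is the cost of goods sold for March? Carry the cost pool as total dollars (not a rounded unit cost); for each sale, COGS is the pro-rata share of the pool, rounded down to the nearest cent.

After Mar 1: 137 on hand, pool $1,644.00 (≈ $12.0000 each)
After Mar 5: 214 on hand, pool $2,645.00 (≈ $12.3598 each)
After Mar 9: 339 on hand, pool $4,145.00 (≈ $12.2271 each)
After Mar 10: 486 on hand, pool $5,321.00 (≈ $10.9486 each)
Mar 11, sell 57: 57/486 × $5,321.00 → $624.06
Mar 12, sell 174: 174/429 × $4,696.94 → $1,905.05
Total COGS = $624.06 + $1,905.05 = $2,529.11
Ending inventory (cost pool remaining) = $2,791.89

COGS = $2,529.11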